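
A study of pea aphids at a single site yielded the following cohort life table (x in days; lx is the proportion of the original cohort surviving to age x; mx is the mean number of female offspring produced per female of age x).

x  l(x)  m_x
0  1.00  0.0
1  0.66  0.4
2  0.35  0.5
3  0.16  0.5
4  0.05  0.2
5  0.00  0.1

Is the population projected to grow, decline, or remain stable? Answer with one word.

R0 = Σ lx·mx = 0 + 0.264 + 0.175 + 0.08 + 0.01 + 0 = 0.529
R0 < 1, so the population is declining.

declining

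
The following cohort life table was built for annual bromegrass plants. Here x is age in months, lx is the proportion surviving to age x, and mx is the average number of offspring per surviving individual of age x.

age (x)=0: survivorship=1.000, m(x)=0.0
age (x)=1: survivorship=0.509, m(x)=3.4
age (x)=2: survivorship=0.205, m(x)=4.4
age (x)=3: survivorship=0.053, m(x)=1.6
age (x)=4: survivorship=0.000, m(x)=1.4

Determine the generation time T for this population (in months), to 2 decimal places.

lx·mx: 0, 1.7306, 0.902, 0.0848, 0 → R0 = 2.7174
x·lx·mx: 0, 1.7306, 1.804, 0.2544, 0 → Σ = 3.789
T = 3.789 / 2.7174 = 1.394348… → 1.39

1.39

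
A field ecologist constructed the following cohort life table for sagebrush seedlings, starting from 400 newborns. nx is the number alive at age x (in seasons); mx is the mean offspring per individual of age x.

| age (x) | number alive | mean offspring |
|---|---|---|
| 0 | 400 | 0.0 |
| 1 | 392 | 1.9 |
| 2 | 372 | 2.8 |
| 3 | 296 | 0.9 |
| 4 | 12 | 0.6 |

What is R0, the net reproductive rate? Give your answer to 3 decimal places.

lx = nx/n0 = nx/400: 1, 0.98, 0.93, 0.74, 0.03
lx·mx by age: 0, 1.862, 2.604, 0.666, 0.018
R0 = Σ lx·mx = 5.15 → 5.150

5.150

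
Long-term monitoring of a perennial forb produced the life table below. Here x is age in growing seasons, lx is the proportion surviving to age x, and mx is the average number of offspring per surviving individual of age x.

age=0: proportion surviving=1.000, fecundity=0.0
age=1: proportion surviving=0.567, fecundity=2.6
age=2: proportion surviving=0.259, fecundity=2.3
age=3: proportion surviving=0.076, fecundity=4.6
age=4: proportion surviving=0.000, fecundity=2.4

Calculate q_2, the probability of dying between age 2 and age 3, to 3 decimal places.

0.707

q_2 = (l_2 − l_3) / l_2 = (0.259 − 0.076) / 0.259
     = 0.183 / 0.259 = 0.706564… → 0.707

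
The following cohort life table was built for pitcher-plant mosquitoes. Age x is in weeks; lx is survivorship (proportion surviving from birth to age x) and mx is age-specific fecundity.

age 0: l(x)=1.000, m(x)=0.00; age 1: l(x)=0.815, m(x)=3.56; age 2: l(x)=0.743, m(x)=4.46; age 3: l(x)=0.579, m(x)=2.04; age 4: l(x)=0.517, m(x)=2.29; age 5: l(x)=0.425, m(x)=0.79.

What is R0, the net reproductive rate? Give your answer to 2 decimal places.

8.92

lx·mx by age: 0, 2.9014, 3.31378, 1.18116, 1.18393, 0.33575
R0 = Σ lx·mx = 8.91602 → 8.92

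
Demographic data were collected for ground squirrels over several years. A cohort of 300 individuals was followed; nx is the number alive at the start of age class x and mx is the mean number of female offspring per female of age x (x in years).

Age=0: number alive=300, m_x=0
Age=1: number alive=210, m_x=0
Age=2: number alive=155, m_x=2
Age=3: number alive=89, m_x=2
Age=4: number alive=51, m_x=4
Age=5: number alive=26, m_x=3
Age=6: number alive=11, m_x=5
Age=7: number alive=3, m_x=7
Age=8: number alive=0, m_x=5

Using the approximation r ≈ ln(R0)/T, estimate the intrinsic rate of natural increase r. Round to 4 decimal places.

0.3092

lx = nx/n0 = nx/300: 1, 0.7, 0.51667…, 0.29667…, 0.17, 0.08667…, 0.03667…, 0.01, 0
R0 = Σ lx·mx = 0 + 0 + 1.03333… + 0.59333… + 0.68 + 0.26… + 0.18333… + 0.07 + 0 = 2.82…
Σ x·lx·mx = 9.456667…; T = 9.456667…/2.82… = 3.35343…
r ≈ ln(R0)/T = ln(2.82…)/3.35343… = 0.309157… → 0.3092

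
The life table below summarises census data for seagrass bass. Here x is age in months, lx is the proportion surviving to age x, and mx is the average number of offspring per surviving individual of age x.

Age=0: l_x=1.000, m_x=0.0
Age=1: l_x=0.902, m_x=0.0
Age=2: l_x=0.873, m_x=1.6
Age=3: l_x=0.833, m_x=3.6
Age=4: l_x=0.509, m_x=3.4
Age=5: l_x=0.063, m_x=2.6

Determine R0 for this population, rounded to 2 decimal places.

6.29

lx·mx by age: 0, 0, 1.3968, 2.9988, 1.7306, 0.1638
R0 = Σ lx·mx = 6.29 → 6.29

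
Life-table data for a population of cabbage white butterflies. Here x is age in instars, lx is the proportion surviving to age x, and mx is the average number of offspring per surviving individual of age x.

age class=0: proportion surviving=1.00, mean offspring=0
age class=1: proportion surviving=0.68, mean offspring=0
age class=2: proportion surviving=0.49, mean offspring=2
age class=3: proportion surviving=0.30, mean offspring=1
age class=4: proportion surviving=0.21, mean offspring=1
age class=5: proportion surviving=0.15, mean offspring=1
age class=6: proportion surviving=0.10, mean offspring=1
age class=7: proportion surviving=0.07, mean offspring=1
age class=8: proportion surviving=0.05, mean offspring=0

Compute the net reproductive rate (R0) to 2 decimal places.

1.81

lx·mx by age: 0, 0, 0.98, 0.3, 0.21, 0.15, 0.1, 0.07, 0
R0 = Σ lx·mx = 1.81 → 1.81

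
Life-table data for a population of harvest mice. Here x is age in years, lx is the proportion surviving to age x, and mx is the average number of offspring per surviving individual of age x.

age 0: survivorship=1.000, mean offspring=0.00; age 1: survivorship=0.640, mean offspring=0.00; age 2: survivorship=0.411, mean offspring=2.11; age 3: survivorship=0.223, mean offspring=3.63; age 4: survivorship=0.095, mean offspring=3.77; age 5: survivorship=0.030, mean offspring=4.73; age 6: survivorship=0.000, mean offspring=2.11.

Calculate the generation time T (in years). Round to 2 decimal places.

2.90

lx·mx: 0, 0, 0.86721, 0.80949, 0.35815, 0.1419, 0 → R0 = 2.17675
x·lx·mx: 0, 0, 1.73442, 2.42847, 1.4326, 0.7095, 0 → Σ = 6.30499
T = 6.30499 / 2.17675 = 2.896515… → 2.90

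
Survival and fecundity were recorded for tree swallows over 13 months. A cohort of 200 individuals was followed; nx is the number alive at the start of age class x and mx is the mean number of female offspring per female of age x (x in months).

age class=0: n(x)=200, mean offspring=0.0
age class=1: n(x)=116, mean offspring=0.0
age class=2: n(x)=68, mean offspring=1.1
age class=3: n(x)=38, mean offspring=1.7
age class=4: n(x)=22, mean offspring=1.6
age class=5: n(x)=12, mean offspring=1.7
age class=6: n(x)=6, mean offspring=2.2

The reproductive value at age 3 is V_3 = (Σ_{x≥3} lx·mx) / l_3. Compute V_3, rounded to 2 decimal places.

3.51

lx = nx/n0 = nx/200: 1, 0.58, 0.34, 0.19, 0.11, 0.06, 0.03
lx·mx for x ≥ 3: 0.323, 0.176, 0.102, 0.066 → sum = 0.667
V_3 = 0.667 / l_3 = 0.667 / 0.19 = 3.510526… → 3.51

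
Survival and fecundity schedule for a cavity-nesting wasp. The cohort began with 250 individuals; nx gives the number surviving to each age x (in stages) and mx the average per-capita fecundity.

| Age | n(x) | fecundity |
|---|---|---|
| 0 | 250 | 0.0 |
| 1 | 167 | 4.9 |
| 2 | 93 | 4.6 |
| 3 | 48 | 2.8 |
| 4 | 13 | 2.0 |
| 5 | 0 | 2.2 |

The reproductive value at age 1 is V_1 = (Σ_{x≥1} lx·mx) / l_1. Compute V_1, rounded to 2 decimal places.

lx = nx/n0 = nx/250: 1, 0.668, 0.372, 0.192, 0.052, 0
lx·mx for x ≥ 1: 3.2732, 1.7112, 0.5376, 0.104, 0 → sum = 5.626
V_1 = 5.626 / l_1 = 5.626 / 0.668 = 8.422156… → 8.42

8.42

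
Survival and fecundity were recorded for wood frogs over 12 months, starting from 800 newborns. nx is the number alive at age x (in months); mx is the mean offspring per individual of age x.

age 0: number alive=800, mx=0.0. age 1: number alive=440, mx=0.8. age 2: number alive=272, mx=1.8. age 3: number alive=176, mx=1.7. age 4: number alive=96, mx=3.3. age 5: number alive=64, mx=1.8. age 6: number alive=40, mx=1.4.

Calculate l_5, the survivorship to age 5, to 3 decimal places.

0.080

l_5 = n_5/n_0 = 64/800 = 0.08 → 0.080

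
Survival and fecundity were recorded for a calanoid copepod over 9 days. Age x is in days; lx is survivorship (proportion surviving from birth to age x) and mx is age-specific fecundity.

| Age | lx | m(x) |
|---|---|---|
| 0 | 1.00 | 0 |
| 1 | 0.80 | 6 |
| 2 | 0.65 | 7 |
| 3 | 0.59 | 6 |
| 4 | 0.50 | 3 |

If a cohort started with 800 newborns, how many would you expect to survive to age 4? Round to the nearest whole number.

400

Expected survivors = N0 · l_4 = 800 × 0.50 = 400 → 400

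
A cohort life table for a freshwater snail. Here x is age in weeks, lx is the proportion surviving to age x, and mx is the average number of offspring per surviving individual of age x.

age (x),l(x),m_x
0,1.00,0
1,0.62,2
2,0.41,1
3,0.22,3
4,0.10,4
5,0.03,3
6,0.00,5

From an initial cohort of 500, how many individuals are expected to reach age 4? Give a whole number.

50

Expected survivors = N0 · l_4 = 500 × 0.10 = 50 → 50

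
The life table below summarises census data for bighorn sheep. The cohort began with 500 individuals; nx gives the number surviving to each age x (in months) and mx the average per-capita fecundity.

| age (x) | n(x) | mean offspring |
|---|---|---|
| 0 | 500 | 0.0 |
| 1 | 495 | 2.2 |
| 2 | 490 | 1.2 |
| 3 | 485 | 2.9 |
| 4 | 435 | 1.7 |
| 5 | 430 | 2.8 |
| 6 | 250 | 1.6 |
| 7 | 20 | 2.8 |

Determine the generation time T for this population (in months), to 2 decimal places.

3.33

lx = nx/n0 = nx/500: 1, 0.99, 0.98, 0.97, 0.87, 0.86, 0.5, 0.04
lx·mx: 0, 2.178, 1.176, 2.813, 1.479, 2.408, 0.8, 0.112 → R0 = 10.966
x·lx·mx: 0, 2.178, 2.352, 8.439, 5.916, 12.04, 4.8, 0.784 → Σ = 36.509
T = 36.509 / 10.966 = 3.329291… → 3.33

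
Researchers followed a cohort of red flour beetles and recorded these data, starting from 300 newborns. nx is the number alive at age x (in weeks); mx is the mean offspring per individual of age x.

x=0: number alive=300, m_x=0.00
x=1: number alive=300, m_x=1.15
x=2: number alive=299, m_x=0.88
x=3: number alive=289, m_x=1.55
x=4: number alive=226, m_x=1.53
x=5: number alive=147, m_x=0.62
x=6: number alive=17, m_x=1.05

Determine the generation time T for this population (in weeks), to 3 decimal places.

2.754

lx = nx/n0 = nx/300: 1, 1, 0.99667…, 0.96333…, 0.75333…, 0.49, 0.05667…
lx·mx: 0, 1.15, 0.877067…, 1.493167…, 1.1526…, 0.3038, 0.0595… → R0 = 5.036133…
x·lx·mx: 0, 1.15, 1.754133…, 4.4795…, 4.6104…, 1.519, 0.357… → Σ = 13.870033…
T = 13.870033… / 5.036133… = 2.754104… → 2.754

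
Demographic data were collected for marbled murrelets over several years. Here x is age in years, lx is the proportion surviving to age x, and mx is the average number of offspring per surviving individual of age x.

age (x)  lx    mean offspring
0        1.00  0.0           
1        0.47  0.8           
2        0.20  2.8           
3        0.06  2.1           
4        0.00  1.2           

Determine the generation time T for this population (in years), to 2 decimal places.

lx·mx: 0, 0.376, 0.56, 0.126, 0 → R0 = 1.062
x·lx·mx: 0, 0.376, 1.12, 0.378, 0 → Σ = 1.874
T = 1.874 / 1.062 = 1.764595… → 1.76

1.76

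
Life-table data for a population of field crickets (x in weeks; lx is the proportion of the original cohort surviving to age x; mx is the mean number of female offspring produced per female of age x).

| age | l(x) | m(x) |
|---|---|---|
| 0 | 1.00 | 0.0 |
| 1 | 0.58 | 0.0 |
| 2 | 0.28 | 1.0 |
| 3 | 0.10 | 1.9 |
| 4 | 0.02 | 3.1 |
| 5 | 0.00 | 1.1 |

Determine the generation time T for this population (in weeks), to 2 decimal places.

lx·mx: 0, 0, 0.28, 0.19, 0.062, 0 → R0 = 0.532
x·lx·mx: 0, 0, 0.56, 0.57, 0.248, 0 → Σ = 1.378
T = 1.378 / 0.532 = 2.590226… → 2.59

2.59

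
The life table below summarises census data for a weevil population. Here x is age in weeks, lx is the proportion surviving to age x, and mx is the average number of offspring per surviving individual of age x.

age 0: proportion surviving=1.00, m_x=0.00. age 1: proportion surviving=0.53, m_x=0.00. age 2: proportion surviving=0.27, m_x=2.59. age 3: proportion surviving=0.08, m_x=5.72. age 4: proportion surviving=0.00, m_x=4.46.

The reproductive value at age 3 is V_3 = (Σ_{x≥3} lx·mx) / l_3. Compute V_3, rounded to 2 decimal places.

5.72

lx·mx for x ≥ 3: 0.4576, 0 → sum = 0.4576
V_3 = 0.4576 / l_3 = 0.4576 / 0.08 = 5.72 → 5.72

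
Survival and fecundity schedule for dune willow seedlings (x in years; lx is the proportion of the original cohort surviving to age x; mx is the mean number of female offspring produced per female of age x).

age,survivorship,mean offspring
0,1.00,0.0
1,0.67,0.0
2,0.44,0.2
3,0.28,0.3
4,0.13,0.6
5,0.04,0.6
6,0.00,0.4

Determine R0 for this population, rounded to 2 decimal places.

0.27

lx·mx by age: 0, 0, 0.088, 0.084, 0.078, 0.024, 0
R0 = Σ lx·mx = 0.274 → 0.27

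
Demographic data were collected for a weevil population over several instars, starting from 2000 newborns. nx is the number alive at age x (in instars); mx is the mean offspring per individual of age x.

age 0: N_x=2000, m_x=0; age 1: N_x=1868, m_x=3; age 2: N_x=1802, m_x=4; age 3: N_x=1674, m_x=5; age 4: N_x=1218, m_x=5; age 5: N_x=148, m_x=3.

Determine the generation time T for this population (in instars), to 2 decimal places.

2.59

lx = nx/n0 = nx/2000: 1, 0.934, 0.901, 0.837, 0.609, 0.074
lx·mx: 0, 2.802, 3.604, 4.185, 3.045, 0.222 → R0 = 13.858
x·lx·mx: 0, 2.802, 7.208, 12.555, 12.18, 1.11 → Σ = 35.855
T = 35.855 / 13.858 = 2.587314… → 2.59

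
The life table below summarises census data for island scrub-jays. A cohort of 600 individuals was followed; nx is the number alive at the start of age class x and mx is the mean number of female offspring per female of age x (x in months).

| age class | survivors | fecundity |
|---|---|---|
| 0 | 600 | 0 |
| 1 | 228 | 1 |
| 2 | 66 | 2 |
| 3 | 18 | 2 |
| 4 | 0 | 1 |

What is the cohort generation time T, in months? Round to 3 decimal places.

lx = nx/n0 = nx/600: 1, 0.38, 0.11, 0.03, 0
lx·mx: 0, 0.38, 0.22, 0.06, 0 → R0 = 0.66
x·lx·mx: 0, 0.38, 0.44, 0.18, 0 → Σ = 1
T = 1 / 0.66 = 1.515152… → 1.515

1.515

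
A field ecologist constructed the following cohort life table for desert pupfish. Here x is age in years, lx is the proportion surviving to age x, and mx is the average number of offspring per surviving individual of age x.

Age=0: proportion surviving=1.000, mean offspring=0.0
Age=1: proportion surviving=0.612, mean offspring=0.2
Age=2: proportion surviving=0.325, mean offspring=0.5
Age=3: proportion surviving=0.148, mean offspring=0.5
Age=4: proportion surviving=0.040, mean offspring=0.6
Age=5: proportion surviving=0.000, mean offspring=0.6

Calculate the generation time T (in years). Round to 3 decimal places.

lx·mx: 0, 0.1224, 0.1625, 0.074, 0.024, 0 → R0 = 0.3829
x·lx·mx: 0, 0.1224, 0.325, 0.222, 0.096, 0 → Σ = 0.7654
T = 0.7654 / 0.3829 = 1.998955… → 1.999

1.999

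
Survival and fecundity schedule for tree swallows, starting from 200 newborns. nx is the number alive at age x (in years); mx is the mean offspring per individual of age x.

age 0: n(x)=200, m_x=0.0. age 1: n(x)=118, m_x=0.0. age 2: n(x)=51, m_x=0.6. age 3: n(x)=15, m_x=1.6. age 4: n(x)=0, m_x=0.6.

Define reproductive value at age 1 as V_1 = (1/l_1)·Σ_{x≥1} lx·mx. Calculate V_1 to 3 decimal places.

lx = nx/n0 = nx/200: 1, 0.59, 0.255, 0.075, 0
lx·mx for x ≥ 1: 0, 0.153, 0.12, 0 → sum = 0.273
V_1 = 0.273 / l_1 = 0.273 / 0.59 = 0.462712… → 0.463

0.463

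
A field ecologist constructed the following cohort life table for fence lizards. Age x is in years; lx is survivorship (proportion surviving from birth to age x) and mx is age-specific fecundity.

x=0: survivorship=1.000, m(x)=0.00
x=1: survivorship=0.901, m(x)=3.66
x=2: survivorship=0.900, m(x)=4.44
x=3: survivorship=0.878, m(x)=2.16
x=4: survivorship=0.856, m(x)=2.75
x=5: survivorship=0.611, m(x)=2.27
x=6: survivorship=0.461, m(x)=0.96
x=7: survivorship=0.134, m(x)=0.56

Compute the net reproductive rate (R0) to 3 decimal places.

lx·mx by age: 0, 3.29766, 3.996, 1.89648, 2.354, 1.38697, 0.44256, 0.07504
R0 = Σ lx·mx = 13.44871 → 13.449

13.449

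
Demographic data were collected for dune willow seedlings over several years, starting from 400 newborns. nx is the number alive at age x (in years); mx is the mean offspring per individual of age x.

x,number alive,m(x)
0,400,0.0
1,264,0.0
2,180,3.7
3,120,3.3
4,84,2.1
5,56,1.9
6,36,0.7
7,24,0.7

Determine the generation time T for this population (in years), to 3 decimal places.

2.903

lx = nx/n0 = nx/400: 1, 0.66, 0.45, 0.3, 0.21, 0.14, 0.09, 0.06
lx·mx: 0, 0, 1.665, 0.99, 0.441, 0.266, 0.063, 0.042 → R0 = 3.467
x·lx·mx: 0, 0, 3.33, 2.97, 1.764, 1.33, 0.378, 0.294 → Σ = 10.066
T = 10.066 / 3.467 = 2.903375… → 2.903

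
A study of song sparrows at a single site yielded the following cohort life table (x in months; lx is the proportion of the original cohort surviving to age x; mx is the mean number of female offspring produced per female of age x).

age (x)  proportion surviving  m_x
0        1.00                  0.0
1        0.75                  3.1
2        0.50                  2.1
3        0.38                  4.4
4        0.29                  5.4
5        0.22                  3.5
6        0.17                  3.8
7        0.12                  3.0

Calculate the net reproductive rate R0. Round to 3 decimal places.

8.389

lx·mx by age: 0, 2.325, 1.05, 1.672, 1.566, 0.77, 0.646, 0.36
R0 = Σ lx·mx = 8.389 → 8.389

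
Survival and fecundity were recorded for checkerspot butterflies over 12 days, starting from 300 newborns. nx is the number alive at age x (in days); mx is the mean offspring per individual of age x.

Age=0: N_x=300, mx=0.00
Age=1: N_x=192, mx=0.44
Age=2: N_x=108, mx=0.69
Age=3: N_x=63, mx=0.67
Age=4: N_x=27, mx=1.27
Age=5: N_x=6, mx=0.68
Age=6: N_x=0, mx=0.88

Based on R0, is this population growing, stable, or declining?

declining

lx = nx/n0 = nx/300: 1, 0.64, 0.36, 0.21, 0.09, 0.02, 0
R0 = Σ lx·mx = 0 + 0.2816 + 0.2484 + 0.1407 + 0.1143 + 0.0136 + 0 = 0.7986
R0 < 1, so the population is declining.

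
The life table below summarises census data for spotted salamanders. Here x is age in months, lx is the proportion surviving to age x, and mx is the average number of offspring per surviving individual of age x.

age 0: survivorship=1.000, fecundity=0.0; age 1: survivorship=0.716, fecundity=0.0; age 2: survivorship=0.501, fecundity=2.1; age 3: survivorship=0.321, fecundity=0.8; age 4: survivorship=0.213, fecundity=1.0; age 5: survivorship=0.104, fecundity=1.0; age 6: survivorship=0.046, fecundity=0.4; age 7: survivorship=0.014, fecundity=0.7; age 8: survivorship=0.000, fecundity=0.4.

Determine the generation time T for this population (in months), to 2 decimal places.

lx·mx: 0, 0, 1.0521, 0.2568, 0.213, 0.104, 0.0184, 0.0098, 0 → R0 = 1.6541
x·lx·mx: 0, 0, 2.1042, 0.7704, 0.852, 0.52, 0.1104, 0.0686, 0 → Σ = 4.4256
T = 4.4256 / 1.6541 = 2.675534… → 2.68

2.68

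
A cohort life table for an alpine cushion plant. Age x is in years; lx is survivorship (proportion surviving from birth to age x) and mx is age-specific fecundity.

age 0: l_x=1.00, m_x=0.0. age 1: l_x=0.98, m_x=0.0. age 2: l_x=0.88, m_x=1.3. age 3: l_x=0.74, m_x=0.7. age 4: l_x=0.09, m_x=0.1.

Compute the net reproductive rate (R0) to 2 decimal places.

1.67

lx·mx by age: 0, 0, 1.144, 0.518, 0.009
R0 = Σ lx·mx = 1.671 → 1.67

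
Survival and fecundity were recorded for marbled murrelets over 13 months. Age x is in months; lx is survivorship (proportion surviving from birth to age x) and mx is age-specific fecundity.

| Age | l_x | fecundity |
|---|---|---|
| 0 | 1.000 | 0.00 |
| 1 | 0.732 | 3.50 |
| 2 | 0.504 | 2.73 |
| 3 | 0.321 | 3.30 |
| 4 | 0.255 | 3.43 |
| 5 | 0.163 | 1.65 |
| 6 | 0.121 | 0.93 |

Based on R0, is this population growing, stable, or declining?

R0 = Σ lx·mx = 0 + 2.562 + 1.37592 + 1.0593 + 0.87465 + 0.26895 + 0.11253 = 6.25335
R0 > 1, so the population is growing.

growing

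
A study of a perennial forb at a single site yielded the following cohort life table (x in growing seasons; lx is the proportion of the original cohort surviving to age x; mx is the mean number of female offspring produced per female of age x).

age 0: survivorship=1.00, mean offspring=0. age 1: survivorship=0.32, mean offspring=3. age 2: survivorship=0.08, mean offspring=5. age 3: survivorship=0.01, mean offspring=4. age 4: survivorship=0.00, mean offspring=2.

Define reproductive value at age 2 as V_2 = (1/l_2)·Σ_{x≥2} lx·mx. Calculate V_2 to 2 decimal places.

5.50

lx·mx for x ≥ 2: 0.4, 0.04, 0 → sum = 0.44
V_2 = 0.44 / l_2 = 0.44 / 0.08 = 5.5 → 5.50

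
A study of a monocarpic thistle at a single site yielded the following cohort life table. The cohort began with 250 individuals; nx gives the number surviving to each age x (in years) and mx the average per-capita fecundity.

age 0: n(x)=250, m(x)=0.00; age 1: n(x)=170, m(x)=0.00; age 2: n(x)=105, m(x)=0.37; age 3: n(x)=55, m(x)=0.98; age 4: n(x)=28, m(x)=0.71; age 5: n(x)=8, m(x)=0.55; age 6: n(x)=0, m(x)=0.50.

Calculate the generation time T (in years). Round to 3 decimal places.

lx = nx/n0 = nx/250: 1, 0.68, 0.42, 0.22, 0.112, 0.032, 0
lx·mx: 0, 0, 0.1554, 0.2156, 0.07952, 0.0176, 0 → R0 = 0.46812
x·lx·mx: 0, 0, 0.3108, 0.6468, 0.31808, 0.088, 0 → Σ = 1.36368
T = 1.36368 / 0.46812 = 2.913099… → 2.913

2.913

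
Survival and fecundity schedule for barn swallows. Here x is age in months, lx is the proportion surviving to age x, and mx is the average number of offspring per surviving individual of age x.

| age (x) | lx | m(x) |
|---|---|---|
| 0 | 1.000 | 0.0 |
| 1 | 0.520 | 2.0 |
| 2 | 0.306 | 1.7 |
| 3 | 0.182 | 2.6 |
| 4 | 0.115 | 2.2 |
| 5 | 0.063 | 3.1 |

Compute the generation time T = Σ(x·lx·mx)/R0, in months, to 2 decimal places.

2.21

lx·mx: 0, 1.04, 0.5202, 0.4732, 0.253, 0.1953 → R0 = 2.4817
x·lx·mx: 0, 1.04, 1.0404, 1.4196, 1.012, 0.9765 → Σ = 5.4885
T = 5.4885 / 2.4817 = 2.211589… → 2.21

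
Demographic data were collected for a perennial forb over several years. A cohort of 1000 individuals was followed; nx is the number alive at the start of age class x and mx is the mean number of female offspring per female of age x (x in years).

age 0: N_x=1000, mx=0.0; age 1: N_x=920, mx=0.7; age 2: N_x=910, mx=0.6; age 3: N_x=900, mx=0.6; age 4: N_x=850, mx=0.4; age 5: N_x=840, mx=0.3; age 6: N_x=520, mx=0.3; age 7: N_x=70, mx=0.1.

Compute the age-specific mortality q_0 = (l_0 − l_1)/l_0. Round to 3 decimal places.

0.080

lx = nx/n0 = nx/1000: 1, 0.92, 0.91, 0.9, 0.85, 0.84, 0.52, 0.07
q_0 = (l_0 − l_1) / l_0 = (1 − 0.92) / 1
     = 0.08 / 1 = 0.08 → 0.080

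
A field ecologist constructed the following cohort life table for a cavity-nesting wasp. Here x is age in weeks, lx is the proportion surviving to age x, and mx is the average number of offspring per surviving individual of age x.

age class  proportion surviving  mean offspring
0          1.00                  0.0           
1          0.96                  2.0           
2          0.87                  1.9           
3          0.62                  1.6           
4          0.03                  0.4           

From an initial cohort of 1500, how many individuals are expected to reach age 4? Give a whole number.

45

Expected survivors = N0 · l_4 = 1500 × 0.03 = 45 → 45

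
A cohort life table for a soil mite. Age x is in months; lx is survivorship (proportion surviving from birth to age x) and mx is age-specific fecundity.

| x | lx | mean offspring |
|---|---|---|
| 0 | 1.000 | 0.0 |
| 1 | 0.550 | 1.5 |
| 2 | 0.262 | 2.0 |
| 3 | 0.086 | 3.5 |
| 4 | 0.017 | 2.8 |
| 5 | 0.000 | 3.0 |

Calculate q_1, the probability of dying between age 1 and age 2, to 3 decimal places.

0.524

q_1 = (l_1 − l_2) / l_1 = (0.55 − 0.262) / 0.55
     = 0.288 / 0.55 = 0.523636… → 0.524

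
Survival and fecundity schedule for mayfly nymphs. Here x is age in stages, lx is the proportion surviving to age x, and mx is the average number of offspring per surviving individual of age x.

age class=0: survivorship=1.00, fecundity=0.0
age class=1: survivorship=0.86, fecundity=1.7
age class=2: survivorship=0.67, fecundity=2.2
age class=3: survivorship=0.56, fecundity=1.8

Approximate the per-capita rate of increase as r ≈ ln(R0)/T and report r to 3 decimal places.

R0 = Σ lx·mx = 0 + 1.462 + 1.474 + 1.008 = 3.944
Σ x·lx·mx = 7.434; T = 7.434/3.944 = 1.88489…
r ≈ ln(R0)/T = ln(3.944)/1.88489… = 0.728… → 0.728

0.728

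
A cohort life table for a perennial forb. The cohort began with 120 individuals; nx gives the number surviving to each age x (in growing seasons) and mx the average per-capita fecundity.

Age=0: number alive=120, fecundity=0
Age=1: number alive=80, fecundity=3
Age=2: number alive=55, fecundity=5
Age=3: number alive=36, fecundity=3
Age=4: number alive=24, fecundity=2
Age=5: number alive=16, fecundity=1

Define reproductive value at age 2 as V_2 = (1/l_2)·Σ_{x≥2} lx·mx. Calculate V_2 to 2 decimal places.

lx = nx/n0 = nx/120: 1, 0.66667…, 0.45833…, 0.3, 0.2, 0.13333…
lx·mx for x ≥ 2: 2.291667…, 0.9, 0.4, 0.133333… → sum = 3.725…
V_2 = 3.725… / l_2 = 3.725… / 0.458333… = 8.127273… → 8.13

8.13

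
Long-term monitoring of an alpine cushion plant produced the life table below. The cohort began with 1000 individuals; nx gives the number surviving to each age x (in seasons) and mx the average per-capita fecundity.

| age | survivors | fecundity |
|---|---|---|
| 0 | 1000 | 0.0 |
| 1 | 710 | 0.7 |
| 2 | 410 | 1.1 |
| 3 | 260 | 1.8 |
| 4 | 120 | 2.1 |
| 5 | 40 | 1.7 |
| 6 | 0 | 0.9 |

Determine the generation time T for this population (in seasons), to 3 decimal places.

lx = nx/n0 = nx/1000: 1, 0.71, 0.41, 0.26, 0.12, 0.04, 0
lx·mx: 0, 0.497, 0.451, 0.468, 0.252, 0.068, 0 → R0 = 1.736
x·lx·mx: 0, 0.497, 0.902, 1.404, 1.008, 0.34, 0 → Σ = 4.151
T = 4.151 / 1.736 = 2.391129… → 2.391

2.391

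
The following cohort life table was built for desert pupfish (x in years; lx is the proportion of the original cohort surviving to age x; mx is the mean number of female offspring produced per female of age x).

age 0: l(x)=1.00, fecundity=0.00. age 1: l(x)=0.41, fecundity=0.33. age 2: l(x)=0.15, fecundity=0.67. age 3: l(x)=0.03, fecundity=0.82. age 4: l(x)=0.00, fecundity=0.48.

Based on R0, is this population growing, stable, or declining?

declining

R0 = Σ lx·mx = 0 + 0.1353 + 0.1005 + 0.0246 + 0 = 0.2604
R0 < 1, so the population is declining.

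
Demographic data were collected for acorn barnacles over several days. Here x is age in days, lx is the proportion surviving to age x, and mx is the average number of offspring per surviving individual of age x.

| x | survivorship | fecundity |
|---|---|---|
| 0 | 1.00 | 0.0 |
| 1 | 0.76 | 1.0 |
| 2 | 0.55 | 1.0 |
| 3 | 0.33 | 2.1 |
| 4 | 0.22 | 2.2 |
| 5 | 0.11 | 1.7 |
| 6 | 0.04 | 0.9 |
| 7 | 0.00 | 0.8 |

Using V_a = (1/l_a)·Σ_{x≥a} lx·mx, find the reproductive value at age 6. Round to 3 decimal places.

lx·mx for x ≥ 6: 0.036, 0 → sum = 0.036
V_6 = 0.036 / l_6 = 0.036 / 0.04 = 0.9 → 0.900

0.900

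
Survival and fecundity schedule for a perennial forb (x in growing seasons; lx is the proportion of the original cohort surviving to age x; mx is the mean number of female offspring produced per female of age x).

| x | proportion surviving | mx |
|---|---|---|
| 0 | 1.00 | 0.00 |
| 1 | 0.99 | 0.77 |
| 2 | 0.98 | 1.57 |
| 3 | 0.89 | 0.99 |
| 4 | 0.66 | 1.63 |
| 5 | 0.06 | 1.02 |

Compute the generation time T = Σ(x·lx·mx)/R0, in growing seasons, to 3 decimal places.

lx·mx: 0, 0.7623, 1.5386, 0.8811, 1.0758, 0.0612 → R0 = 4.319
x·lx·mx: 0, 0.7623, 3.0772, 2.6433, 4.3032, 0.306 → Σ = 11.092
T = 11.092 / 4.319 = 2.568187… → 2.568

2.568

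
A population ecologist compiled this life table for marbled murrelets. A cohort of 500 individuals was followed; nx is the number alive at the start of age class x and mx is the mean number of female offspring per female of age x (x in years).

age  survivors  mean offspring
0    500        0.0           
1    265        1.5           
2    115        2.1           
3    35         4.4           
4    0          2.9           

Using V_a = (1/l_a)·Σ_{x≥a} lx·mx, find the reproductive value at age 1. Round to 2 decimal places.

lx = nx/n0 = nx/500: 1, 0.53, 0.23, 0.07, 0
lx·mx for x ≥ 1: 0.795, 0.483, 0.308, 0 → sum = 1.586
V_1 = 1.586 / l_1 = 1.586 / 0.53 = 2.992453… → 2.99

2.99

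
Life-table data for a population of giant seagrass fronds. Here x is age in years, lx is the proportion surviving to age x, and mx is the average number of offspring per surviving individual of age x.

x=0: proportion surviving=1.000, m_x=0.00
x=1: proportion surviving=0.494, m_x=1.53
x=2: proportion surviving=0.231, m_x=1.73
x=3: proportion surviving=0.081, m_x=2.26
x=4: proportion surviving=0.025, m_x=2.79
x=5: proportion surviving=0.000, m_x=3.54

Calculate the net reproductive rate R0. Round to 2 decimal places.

1.41

lx·mx by age: 0, 0.75582, 0.39963, 0.18306, 0.06975, 0
R0 = Σ lx·mx = 1.40826 → 1.41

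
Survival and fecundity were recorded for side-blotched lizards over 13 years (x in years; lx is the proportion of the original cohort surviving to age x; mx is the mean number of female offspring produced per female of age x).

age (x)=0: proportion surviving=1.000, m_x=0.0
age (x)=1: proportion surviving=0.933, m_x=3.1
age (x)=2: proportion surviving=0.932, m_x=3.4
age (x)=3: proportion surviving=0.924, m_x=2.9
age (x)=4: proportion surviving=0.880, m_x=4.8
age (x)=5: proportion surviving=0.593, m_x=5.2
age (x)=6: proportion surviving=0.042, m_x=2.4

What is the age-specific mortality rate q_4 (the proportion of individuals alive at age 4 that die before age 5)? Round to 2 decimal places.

0.33

q_4 = (l_4 − l_5) / l_4 = (0.88 − 0.593) / 0.88
     = 0.287 / 0.88 = 0.326136… → 0.33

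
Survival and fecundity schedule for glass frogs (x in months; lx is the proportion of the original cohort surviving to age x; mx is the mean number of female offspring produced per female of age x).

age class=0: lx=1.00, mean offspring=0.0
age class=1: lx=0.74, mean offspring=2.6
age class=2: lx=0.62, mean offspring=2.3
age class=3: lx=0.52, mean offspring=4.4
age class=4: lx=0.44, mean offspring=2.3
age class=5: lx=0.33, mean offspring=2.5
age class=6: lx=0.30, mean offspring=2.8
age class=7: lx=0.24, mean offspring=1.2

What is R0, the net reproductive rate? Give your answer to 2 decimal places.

8.60

lx·mx by age: 0, 1.924, 1.426, 2.288, 1.012, 0.825, 0.84, 0.288
R0 = Σ lx·mx = 8.603 → 8.60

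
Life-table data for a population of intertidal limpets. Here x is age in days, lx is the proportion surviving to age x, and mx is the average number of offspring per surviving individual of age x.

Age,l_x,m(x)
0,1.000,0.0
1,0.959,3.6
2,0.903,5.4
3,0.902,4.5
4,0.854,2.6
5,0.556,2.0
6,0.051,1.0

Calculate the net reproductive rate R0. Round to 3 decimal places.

lx·mx by age: 0, 3.4524, 4.8762, 4.059, 2.2204, 1.112, 0.051
R0 = Σ lx·mx = 15.771 → 15.771

15.771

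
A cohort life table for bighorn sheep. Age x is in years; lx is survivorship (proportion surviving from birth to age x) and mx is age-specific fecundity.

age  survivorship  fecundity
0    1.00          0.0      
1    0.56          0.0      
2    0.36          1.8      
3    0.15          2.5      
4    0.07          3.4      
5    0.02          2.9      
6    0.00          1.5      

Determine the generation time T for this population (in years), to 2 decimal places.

lx·mx: 0, 0, 0.648, 0.375, 0.238, 0.058, 0 → R0 = 1.319
x·lx·mx: 0, 0, 1.296, 1.125, 0.952, 0.29, 0 → Σ = 3.663
T = 3.663 / 1.319 = 2.777104… → 2.78

2.78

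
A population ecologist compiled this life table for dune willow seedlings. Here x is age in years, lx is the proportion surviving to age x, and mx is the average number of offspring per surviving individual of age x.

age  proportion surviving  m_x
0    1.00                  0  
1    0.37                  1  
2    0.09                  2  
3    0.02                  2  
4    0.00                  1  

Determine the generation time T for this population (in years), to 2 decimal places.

lx·mx: 0, 0.37, 0.18, 0.04, 0 → R0 = 0.59
x·lx·mx: 0, 0.37, 0.36, 0.12, 0 → Σ = 0.85
T = 0.85 / 0.59 = 1.440678… → 1.44

1.44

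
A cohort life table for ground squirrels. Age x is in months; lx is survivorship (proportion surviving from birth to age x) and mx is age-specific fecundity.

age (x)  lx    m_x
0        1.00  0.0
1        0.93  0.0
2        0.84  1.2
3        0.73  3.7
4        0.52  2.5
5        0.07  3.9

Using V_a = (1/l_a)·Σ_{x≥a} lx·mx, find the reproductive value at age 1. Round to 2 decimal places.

lx·mx for x ≥ 1: 0, 1.008, 2.701, 1.3, 0.273 → sum = 5.282
V_1 = 5.282 / l_1 = 5.282 / 0.93 = 5.67957… → 5.68

5.68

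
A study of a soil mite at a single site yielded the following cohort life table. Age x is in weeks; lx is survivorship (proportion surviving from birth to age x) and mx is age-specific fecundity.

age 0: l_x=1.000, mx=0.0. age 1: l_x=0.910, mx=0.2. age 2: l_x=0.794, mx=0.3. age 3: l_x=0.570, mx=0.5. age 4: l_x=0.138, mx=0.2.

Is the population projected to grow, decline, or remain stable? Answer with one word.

R0 = Σ lx·mx = 0 + 0.182 + 0.2382 + 0.285 + 0.0276 = 0.7328
R0 < 1, so the population is declining.

declining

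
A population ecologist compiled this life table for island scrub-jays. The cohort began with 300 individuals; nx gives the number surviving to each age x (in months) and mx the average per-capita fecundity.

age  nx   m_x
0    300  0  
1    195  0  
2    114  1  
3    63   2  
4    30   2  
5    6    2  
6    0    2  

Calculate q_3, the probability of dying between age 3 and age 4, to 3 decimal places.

0.524

lx = nx/n0 = nx/300: 1, 0.65, 0.38, 0.21, 0.1, 0.02, 0
q_3 = (l_3 − l_4) / l_3 = (0.21 − 0.1) / 0.21
     = 0.11 / 0.21 = 0.52381… → 0.524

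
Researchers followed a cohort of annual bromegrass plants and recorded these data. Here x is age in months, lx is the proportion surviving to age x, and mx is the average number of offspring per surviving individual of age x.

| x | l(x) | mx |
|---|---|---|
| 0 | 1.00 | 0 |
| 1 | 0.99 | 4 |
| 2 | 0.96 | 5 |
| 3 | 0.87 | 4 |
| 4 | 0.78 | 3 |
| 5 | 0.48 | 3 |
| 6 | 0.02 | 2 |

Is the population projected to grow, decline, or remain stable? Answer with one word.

R0 = Σ lx·mx = 0 + 3.96 + 4.8 + 3.48 + 2.34 + 1.44 + 0.04 = 16.06
R0 > 1, so the population is growing.

growing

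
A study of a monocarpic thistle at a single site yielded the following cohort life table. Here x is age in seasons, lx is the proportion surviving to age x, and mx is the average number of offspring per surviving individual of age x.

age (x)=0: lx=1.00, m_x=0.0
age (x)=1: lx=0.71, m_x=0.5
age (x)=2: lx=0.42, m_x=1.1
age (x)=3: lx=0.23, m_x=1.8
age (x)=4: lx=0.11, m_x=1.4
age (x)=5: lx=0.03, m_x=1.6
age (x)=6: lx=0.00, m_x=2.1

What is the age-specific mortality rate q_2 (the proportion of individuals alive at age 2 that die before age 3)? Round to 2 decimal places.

0.45

q_2 = (l_2 − l_3) / l_2 = (0.42 − 0.23) / 0.42
     = 0.19 / 0.42 = 0.452381… → 0.45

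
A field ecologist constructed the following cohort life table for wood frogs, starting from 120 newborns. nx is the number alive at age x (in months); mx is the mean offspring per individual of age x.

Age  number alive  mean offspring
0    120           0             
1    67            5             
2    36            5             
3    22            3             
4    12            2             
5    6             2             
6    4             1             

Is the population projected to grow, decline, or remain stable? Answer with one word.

growing

lx = nx/n0 = nx/120: 1, 0.55833…, 0.3, 0.18333…, 0.1, 0.05, 0.03333…
R0 = Σ lx·mx = 0 + 2.791667… + 1.5 + 0.55… + 0.2 + 0.1 + 0.033333… = 5.175…
R0 > 1, so the population is growing.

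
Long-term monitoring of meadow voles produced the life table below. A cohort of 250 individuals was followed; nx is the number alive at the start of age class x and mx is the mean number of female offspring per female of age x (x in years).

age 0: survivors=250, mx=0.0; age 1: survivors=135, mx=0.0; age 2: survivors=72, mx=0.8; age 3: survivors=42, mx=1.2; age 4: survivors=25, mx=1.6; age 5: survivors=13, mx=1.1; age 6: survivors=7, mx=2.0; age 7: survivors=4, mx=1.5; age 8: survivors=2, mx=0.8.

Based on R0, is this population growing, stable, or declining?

lx = nx/n0 = nx/250: 1, 0.54, 0.288, 0.168, 0.1, 0.052, 0.028, 0.016, 0.008
R0 = Σ lx·mx = 0 + 0 + 0.2304 + 0.2016 + 0.16 + 0.0572 + 0.056 + 0.024 + 0.0064 = 0.7356
R0 < 1, so the population is declining.

declining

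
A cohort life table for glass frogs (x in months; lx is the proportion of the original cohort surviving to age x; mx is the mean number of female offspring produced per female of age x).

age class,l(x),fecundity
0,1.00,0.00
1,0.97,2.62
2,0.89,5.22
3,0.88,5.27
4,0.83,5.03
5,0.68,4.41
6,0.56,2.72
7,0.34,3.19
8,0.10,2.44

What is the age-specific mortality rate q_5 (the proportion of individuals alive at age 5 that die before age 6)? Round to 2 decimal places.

q_5 = (l_5 − l_6) / l_5 = (0.68 − 0.56) / 0.68
     = 0.12 / 0.68 = 0.176471… → 0.18

0.18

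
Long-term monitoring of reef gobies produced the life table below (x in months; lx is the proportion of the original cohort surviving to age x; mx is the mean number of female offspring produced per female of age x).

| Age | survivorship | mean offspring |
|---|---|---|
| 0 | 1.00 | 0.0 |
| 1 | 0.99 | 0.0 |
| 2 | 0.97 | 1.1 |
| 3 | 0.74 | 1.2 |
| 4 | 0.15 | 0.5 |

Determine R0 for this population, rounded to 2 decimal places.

2.03

lx·mx by age: 0, 0, 1.067, 0.888, 0.075
R0 = Σ lx·mx = 2.03 → 2.03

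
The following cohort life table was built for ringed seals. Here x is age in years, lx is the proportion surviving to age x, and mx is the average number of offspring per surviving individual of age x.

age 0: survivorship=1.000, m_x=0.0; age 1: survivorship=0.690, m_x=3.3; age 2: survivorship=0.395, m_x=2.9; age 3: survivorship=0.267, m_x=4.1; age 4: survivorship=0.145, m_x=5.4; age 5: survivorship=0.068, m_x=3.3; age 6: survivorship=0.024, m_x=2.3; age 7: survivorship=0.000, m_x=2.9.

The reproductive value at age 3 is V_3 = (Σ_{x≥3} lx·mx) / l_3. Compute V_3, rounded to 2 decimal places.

lx·mx for x ≥ 3: 1.0947, 0.783, 0.2244, 0.0552, 0 → sum = 2.1573
V_3 = 2.1573 / l_3 = 2.1573 / 0.267 = 8.079775… → 8.08

8.08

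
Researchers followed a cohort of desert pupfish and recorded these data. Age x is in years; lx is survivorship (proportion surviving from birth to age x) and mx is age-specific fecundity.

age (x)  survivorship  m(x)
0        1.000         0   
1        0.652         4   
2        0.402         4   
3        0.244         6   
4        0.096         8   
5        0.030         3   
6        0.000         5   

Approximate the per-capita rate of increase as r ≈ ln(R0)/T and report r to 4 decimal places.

0.8936

R0 = Σ lx·mx = 0 + 2.608 + 1.608 + 1.464 + 0.768 + 0.09 + 0 = 6.538
Σ x·lx·mx = 13.738; T = 13.738/6.538 = 2.10125…
r ≈ ln(R0)/T = ln(6.538)/2.10125… = 0.893576… → 0.8936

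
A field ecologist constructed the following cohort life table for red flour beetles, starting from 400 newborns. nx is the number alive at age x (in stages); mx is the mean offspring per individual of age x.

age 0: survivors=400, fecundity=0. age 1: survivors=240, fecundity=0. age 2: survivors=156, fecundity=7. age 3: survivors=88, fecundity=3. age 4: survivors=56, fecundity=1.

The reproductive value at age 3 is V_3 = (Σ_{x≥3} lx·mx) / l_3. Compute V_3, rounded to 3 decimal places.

3.636

lx = nx/n0 = nx/400: 1, 0.6, 0.39, 0.22, 0.14
lx·mx for x ≥ 3: 0.66, 0.14 → sum = 0.8
V_3 = 0.8 / l_3 = 0.8 / 0.22 = 3.636364… → 3.636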